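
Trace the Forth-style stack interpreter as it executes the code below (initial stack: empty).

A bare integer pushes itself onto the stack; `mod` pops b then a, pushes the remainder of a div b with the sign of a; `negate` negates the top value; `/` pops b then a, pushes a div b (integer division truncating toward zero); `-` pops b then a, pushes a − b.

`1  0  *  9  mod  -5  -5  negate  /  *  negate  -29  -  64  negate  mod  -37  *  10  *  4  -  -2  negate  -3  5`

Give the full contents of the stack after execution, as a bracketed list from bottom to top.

1       [1]
0       [1, 0]
*       [0]
9       [0, 9]
mod     [0]
-5      [0, -5]
-5      [0, -5, -5]
negate  [0, -5, 5]
/       [0, -1]
*       [0]
negate  [0]
-29     [0, -29]
-       [29]
64      [29, 64]
negate  [29, -64]
mod     [29]
-37     [29, -37]
*       [-1073]
10      [-1073, 10]
*       [-10730]
4       [-10730, 4]
-       [-10734]
-2      [-10734, -2]
negate  [-10734, 2]
-3      [-10734, 2, -3]
5       [-10734, 2, -3, 5]

[-10734, 2, -3, 5]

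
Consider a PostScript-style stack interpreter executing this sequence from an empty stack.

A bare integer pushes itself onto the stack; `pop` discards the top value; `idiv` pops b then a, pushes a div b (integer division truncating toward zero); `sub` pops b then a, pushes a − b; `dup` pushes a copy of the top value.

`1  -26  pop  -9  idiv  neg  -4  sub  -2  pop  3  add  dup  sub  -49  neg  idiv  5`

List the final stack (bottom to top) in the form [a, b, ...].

[0, 5]

1     [1]
-26   [1, -26]
pop   [1]
-9    [1, -9]
idiv  [0]
neg   [0]
-4    [0, -4]
sub   [4]
-2    [4, -2]
pop   [4]
3     [4, 3]
add   [7]
dup   [7, 7]
sub   [0]
-49   [0, -49]
neg   [0, 49]
idiv  [0]
5     [0, 5]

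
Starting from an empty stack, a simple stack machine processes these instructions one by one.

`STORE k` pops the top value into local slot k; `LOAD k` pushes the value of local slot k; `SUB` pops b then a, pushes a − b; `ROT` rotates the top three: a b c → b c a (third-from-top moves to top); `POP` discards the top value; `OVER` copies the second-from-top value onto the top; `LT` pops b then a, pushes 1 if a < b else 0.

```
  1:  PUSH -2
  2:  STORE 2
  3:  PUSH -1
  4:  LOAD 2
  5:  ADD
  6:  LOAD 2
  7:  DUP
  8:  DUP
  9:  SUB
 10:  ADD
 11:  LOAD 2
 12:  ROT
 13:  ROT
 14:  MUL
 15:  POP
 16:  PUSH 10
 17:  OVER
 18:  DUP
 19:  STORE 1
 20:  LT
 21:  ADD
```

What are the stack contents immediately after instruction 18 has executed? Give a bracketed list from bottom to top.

[-2, 10, -2, -2]

PUSH -2 → [-2]
STORE 2 → []
PUSH -1 → [-1]
LOAD 2  → [-1, -2]
ADD     → [-3]
LOAD 2  → [-3, -2]
DUP     → [-3, -2, -2]
DUP     → [-3, -2, -2, -2]
SUB     → [-3, -2, 0]
ADD     → [-3, -2]
LOAD 2  → [-3, -2, -2]
ROT     → [-2, -2, -3]
ROT     → [-2, -3, -2]
MUL     → [-2, 6]
POP     → [-2]
PUSH 10 → [-2, 10]
OVER    → [-2, 10, -2]
DUP     → [-2, 10, -2, -2]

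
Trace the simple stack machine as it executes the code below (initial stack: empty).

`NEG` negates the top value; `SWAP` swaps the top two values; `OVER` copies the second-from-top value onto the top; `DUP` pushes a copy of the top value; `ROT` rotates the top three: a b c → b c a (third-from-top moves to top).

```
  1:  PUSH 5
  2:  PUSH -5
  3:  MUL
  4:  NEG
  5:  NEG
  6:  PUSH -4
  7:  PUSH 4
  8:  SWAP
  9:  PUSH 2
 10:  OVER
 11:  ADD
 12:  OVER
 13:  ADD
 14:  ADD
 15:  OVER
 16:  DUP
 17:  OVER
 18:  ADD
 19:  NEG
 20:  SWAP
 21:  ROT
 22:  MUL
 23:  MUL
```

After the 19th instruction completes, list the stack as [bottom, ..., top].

PUSH 5  -> 5
PUSH -5 -> 5 -5
MUL     -> -25
NEG     -> 25
NEG     -> -25
PUSH -4 -> -25 -4
PUSH 4  -> -25 -4 4
SWAP    -> -25 4 -4
PUSH 2  -> -25 4 -4 2
OVER    -> -25 4 -4 2 -4
ADD     -> -25 4 -4 -2
OVER    -> -25 4 -4 -2 -4
ADD     -> -25 4 -4 -6
ADD     -> -25 4 -10
OVER    -> -25 4 -10 4
DUP     -> -25 4 -10 4 4
OVER    -> -25 4 -10 4 4 4
ADD     -> -25 4 -10 4 8
NEG     -> -25 4 -10 4 -8

[-25, 4, -10, 4, -8]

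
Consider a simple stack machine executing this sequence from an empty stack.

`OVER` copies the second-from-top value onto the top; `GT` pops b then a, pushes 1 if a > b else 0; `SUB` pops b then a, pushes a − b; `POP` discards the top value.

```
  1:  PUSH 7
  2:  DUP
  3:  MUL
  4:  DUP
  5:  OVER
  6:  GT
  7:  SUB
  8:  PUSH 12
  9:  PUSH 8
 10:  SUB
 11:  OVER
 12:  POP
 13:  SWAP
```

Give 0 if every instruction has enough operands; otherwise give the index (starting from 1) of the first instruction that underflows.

PUSH 7   [7]
DUP      [7, 7]
MUL      [49]
DUP      [49, 49]
OVER     [49, 49, 49]
GT       [49, 0]
SUB      [49]
PUSH 12  [49, 12]
PUSH 8   [49, 12, 8]
SUB      [49, 4]
OVER     [49, 4, 49]
POP      [49, 4]
SWAP     [4, 49]

0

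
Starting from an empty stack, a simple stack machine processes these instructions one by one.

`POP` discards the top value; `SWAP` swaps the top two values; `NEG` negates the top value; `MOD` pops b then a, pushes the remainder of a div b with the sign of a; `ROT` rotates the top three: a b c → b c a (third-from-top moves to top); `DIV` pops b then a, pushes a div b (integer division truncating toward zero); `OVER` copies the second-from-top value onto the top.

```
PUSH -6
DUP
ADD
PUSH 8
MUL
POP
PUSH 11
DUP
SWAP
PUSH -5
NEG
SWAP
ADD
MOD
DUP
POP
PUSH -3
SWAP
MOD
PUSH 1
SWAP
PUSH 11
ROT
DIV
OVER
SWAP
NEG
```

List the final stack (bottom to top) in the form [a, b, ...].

PUSH -6 -> [-6]
DUP     -> [-6, -6]
ADD     -> [-12]
PUSH 8  -> [-12, 8]
MUL     -> [-96]
POP     -> []
PUSH 11 -> [11]
DUP     -> [11, 11]
SWAP    -> [11, 11]
PUSH -5 -> [11, 11, -5]
NEG     -> [11, 11, 5]
SWAP    -> [11, 5, 11]
ADD     -> [11, 16]
MOD     -> [11]
DUP     -> [11, 11]
POP     -> [11]
PUSH -3 -> [11, -3]
SWAP    -> [-3, 11]
MOD     -> [-3]
PUSH 1  -> [-3, 1]
SWAP    -> [1, -3]
PUSH 11 -> [1, -3, 11]
ROT     -> [-3, 11, 1]
DIV     -> [-3, 11]
OVER    -> [-3, 11, -3]
SWAP    -> [-3, -3, 11]
NEG     -> [-3, -3, -11]

[-3, -3, -11]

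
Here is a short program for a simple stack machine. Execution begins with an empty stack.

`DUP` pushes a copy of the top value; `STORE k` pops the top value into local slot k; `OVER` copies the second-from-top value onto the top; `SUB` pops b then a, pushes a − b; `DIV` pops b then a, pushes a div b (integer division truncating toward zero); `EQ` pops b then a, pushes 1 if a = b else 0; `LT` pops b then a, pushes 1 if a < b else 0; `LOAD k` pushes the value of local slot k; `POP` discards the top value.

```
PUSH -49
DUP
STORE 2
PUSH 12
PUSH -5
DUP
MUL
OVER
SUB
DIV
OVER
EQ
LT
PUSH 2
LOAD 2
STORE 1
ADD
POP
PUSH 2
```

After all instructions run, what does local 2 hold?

-49

PUSH -49  -49
DUP       -49 -49
STORE 2   -49
PUSH 12   -49 12
PUSH -5   -49 12 -5
DUP       -49 12 -5 -5
MUL       -49 12 25
OVER      -49 12 25 12
SUB       -49 12 13
DIV       -49 0
OVER      -49 0 -49
EQ        -49 0
LT        1
PUSH 2    1 2
LOAD 2    1 2 -49
STORE 1   1 2
ADD       3
POP       (empty)
PUSH 2    2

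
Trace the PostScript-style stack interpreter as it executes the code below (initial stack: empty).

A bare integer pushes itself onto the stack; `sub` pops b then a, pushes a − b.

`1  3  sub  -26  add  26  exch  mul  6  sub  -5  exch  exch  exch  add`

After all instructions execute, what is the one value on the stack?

-739

1    : 1
3    : 1 3
sub  : -2
-26  : -2 -26
add  : -28
26   : -28 26
exch : 26 -28
mul  : -728
6    : -728 6
sub  : -734
-5   : -734 -5
exch : -5 -734
exch : -734 -5
exch : -5 -734
add  : -739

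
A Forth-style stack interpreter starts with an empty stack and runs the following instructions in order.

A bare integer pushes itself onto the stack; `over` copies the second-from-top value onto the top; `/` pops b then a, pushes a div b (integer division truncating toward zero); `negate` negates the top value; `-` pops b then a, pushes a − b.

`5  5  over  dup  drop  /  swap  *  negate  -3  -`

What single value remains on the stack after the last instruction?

-2

5      → [5]
5      → [5, 5]
over   → [5, 5, 5]
dup    → [5, 5, 5, 5]
drop   → [5, 5, 5]
/      → [5, 1]
swap   → [1, 5]
*      → [5]
negate → [-5]
-3     → [-5, -3]
-      → [-2]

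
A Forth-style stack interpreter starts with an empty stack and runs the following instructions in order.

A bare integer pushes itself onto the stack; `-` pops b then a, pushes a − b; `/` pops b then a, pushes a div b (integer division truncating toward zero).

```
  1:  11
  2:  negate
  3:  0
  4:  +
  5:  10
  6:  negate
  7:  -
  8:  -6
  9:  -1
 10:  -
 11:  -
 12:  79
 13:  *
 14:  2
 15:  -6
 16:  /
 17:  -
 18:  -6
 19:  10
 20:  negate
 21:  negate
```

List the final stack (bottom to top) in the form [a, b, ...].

11     -> [11]
negate -> [-11]
0      -> [-11, 0]
+      -> [-11]
10     -> [-11, 10]
negate -> [-11, -10]
-      -> [-1]
-6     -> [-1, -6]
-1     -> [-1, -6, -1]
-      -> [-1, -5]
-      -> [4]
79     -> [4, 79]
*      -> [316]
2      -> [316, 2]
-6     -> [316, 2, -6]
/      -> [316, 0]
-      -> [316]
-6     -> [316, -6]
10     -> [316, -6, 10]
negate -> [316, -6, -10]
negate -> [316, -6, 10]

[316, -6, 10]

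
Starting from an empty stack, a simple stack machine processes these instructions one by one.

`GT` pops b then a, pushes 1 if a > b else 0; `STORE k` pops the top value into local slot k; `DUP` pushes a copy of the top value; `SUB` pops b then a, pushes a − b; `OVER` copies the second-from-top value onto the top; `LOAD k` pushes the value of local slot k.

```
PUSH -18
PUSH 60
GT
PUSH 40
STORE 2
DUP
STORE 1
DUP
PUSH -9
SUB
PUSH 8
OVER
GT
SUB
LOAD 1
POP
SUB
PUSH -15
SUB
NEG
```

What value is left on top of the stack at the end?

-6

PUSH -18 -> -18
PUSH 60  -> -18 60
GT       -> 0
PUSH 40  -> 0 40
STORE 2  -> 0
DUP      -> 0 0
STORE 1  -> 0
DUP      -> 0 0
PUSH -9  -> 0 0 -9
SUB      -> 0 9
PUSH 8   -> 0 9 8
OVER     -> 0 9 8 9
GT       -> 0 9 0
SUB      -> 0 9
LOAD 1   -> 0 9 0
POP      -> 0 9
SUB      -> -9
PUSH -15 -> -9 -15
SUB      -> 6
NEG      -> -6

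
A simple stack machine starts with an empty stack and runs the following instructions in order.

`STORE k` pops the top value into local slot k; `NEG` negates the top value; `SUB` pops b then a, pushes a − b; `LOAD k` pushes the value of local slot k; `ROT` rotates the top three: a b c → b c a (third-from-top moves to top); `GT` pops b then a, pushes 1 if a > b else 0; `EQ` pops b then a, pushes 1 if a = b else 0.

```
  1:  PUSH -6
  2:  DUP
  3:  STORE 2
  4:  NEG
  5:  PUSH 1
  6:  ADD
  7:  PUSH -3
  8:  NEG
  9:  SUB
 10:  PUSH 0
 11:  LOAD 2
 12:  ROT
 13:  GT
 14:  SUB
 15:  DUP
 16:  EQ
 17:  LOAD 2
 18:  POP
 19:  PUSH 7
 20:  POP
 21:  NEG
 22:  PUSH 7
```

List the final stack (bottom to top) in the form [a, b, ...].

[-1, 7]

PUSH -6  [-6]
DUP      [-6, -6]
STORE 2  [-6]
NEG      [6]
PUSH 1   [6, 1]
ADD      [7]
PUSH -3  [7, -3]
NEG      [7, 3]
SUB      [4]
PUSH 0   [4, 0]
LOAD 2   [4, 0, -6]
ROT      [0, -6, 4]
GT       [0, 0]
SUB      [0]
DUP      [0, 0]
EQ       [1]
LOAD 2   [1, -6]
POP      [1]
PUSH 7   [1, 7]
POP      [1]
NEG      [-1]
PUSH 7   [-1, 7]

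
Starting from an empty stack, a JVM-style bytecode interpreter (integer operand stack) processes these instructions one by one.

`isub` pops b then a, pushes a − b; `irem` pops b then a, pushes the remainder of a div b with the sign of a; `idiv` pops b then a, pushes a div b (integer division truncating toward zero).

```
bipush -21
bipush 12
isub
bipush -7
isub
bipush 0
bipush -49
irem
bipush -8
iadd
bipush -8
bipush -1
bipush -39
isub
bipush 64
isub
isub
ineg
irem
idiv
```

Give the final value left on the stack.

3

bipush -21  -21
bipush 12   -21 12
isub        -33
bipush -7   -33 -7
isub        -26
bipush 0    -26 0
bipush -49  -26 0 -49
irem        -26 0
bipush -8   -26 0 -8
iadd        -26 -8
bipush -8   -26 -8 -8
bipush -1   -26 -8 -8 -1
bipush -39  -26 -8 -8 -1 -39
isub        -26 -8 -8 38
bipush 64   -26 -8 -8 38 64
isub        -26 -8 -8 -26
isub        -26 -8 18
ineg        -26 -8 -18
irem        -26 -8
idiv        3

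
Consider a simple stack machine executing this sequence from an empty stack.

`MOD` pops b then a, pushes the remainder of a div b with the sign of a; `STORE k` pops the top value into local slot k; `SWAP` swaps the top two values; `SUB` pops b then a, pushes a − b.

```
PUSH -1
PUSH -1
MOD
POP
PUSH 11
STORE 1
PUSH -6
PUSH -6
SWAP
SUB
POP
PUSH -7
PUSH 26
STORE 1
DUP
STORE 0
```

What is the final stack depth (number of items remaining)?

PUSH -1  -1
PUSH -1  -1 -1
MOD      0
POP      (empty)
PUSH 11  11
STORE 1  (empty)
PUSH -6  -6
PUSH -6  -6 -6
SWAP     -6 -6
SUB      0
POP      (empty)
PUSH -7  -7
PUSH 26  -7 26
STORE 1  -7
DUP      -7 -7
STORE 0  -7

1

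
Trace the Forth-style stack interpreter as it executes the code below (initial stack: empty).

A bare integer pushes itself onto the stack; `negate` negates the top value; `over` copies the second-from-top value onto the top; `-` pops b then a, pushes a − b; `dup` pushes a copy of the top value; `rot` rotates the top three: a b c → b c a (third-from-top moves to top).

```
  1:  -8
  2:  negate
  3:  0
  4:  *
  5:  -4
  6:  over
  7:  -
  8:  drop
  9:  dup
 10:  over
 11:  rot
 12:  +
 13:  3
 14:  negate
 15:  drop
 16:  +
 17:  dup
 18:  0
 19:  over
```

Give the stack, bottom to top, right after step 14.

[0, 0, -3]

-8     : -8
negate : 8
0      : 8 0
*      : 0
-4     : 0 -4
over   : 0 -4 0
-      : 0 -4
drop   : 0
dup    : 0 0
over   : 0 0 0
rot    : 0 0 0
+      : 0 0
3      : 0 0 3
negate : 0 0 -3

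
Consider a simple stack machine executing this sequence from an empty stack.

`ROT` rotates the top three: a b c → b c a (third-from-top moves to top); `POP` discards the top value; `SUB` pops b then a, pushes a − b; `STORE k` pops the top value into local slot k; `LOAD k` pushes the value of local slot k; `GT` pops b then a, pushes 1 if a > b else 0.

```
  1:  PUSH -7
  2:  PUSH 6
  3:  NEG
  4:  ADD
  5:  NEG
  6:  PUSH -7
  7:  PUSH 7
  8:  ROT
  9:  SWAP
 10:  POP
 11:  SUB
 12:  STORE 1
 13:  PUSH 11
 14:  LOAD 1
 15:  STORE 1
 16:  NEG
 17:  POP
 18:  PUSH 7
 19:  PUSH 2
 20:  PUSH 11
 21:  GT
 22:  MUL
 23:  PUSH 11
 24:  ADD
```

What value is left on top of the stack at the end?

11

PUSH -7  [-7]
PUSH 6   [-7, 6]
NEG      [-7, -6]
ADD      [-13]
NEG      [13]
PUSH -7  [13, -7]
PUSH 7   [13, -7, 7]
ROT      [-7, 7, 13]
SWAP     [-7, 13, 7]
POP      [-7, 13]
SUB      [-20]
STORE 1  []
PUSH 11  [11]
LOAD 1   [11, -20]
STORE 1  [11]
NEG      [-11]
POP      []
PUSH 7   [7]
PUSH 2   [7, 2]
PUSH 11  [7, 2, 11]
GT       [7, 0]
MUL      [0]
PUSH 11  [0, 11]
ADD      [11]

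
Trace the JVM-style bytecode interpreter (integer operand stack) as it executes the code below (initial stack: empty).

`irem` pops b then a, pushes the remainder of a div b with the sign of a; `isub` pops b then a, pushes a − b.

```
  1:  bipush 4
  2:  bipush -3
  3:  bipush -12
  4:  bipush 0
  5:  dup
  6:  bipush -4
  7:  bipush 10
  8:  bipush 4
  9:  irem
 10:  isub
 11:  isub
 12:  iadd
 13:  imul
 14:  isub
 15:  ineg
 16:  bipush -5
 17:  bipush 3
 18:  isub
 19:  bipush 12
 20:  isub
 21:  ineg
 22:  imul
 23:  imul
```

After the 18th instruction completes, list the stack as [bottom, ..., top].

bipush 4   → 4
bipush -3  → 4 -3
bipush -12 → 4 -3 -12
bipush 0   → 4 -3 -12 0
dup        → 4 -3 -12 0 0
bipush -4  → 4 -3 -12 0 0 -4
bipush 10  → 4 -3 -12 0 0 -4 10
bipush 4   → 4 -3 -12 0 0 -4 10 4
irem       → 4 -3 -12 0 0 -4 2
isub       → 4 -3 -12 0 0 -6
isub       → 4 -3 -12 0 6
iadd       → 4 -3 -12 6
imul       → 4 -3 -72
isub       → 4 69
ineg       → 4 -69
bipush -5  → 4 -69 -5
bipush 3   → 4 -69 -5 3
isub       → 4 -69 -8

[4, -69, -8]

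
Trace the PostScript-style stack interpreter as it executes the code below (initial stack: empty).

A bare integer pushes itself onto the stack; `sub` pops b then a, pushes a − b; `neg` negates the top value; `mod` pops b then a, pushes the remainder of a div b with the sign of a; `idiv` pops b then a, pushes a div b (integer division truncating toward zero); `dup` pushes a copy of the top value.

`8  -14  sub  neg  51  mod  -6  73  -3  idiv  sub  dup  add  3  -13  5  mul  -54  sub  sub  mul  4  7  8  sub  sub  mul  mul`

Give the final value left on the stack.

8    : 8
-14  : 8 -14
sub  : 22
neg  : -22
51   : -22 51
mod  : -22
-6   : -22 -6
73   : -22 -6 73
-3   : -22 -6 73 -3
idiv : -22 -6 -24
sub  : -22 18
dup  : -22 18 18
add  : -22 36
3    : -22 36 3
-13  : -22 36 3 -13
5    : -22 36 3 -13 5
mul  : -22 36 3 -65
-54  : -22 36 3 -65 -54
sub  : -22 36 3 -11
sub  : -22 36 14
mul  : -22 504
4    : -22 504 4
7    : -22 504 4 7
8    : -22 504 4 7 8
sub  : -22 504 4 -1
sub  : -22 504 5
mul  : -22 2520
mul  : -55440

-55440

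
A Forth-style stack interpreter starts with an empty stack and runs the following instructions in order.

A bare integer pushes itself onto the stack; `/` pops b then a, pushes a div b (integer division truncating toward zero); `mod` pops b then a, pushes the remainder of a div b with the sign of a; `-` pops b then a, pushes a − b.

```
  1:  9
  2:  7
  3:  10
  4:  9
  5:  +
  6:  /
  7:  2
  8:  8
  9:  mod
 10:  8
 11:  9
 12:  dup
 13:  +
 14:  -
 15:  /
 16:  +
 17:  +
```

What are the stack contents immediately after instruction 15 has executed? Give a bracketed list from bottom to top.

9   -> [9]
7   -> [9, 7]
10  -> [9, 7, 10]
9   -> [9, 7, 10, 9]
+   -> [9, 7, 19]
/   -> [9, 0]
2   -> [9, 0, 2]
8   -> [9, 0, 2, 8]
mod -> [9, 0, 2]
8   -> [9, 0, 2, 8]
9   -> [9, 0, 2, 8, 9]
dup -> [9, 0, 2, 8, 9, 9]
+   -> [9, 0, 2, 8, 18]
-   -> [9, 0, 2, -10]
/   -> [9, 0, 0]

[9, 0, 0]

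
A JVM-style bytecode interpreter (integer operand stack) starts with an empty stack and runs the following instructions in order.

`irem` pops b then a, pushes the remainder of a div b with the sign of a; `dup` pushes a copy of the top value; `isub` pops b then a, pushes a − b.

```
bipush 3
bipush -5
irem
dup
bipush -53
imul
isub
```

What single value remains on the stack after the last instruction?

162

bipush 3    3
bipush -5   3 -5
irem        3
dup         3 3
bipush -53  3 3 -53
imul        3 -159
isub        162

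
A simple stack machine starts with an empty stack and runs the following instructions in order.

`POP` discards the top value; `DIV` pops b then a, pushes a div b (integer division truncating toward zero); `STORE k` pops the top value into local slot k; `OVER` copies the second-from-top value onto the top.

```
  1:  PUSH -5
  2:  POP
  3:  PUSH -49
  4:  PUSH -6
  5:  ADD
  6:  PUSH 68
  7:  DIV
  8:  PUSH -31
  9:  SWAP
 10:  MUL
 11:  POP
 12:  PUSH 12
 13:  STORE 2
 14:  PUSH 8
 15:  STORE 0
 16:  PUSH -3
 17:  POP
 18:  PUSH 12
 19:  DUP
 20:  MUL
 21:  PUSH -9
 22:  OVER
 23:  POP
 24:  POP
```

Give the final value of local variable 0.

8

PUSH -5  -> -5
POP      -> (empty)
PUSH -49 -> -49
PUSH -6  -> -49 -6
ADD      -> -55
PUSH 68  -> -55 68
DIV      -> 0
PUSH -31 -> 0 -31
SWAP     -> -31 0
MUL      -> 0
POP      -> (empty)
PUSH 12  -> 12
STORE 2  -> (empty)
PUSH 8   -> 8
STORE 0  -> (empty)
PUSH -3  -> -3
POP      -> (empty)
PUSH 12  -> 12
DUP      -> 12 12
MUL      -> 144
PUSH -9  -> 144 -9
OVER     -> 144 -9 144
POP      -> 144 -9
POP      -> 144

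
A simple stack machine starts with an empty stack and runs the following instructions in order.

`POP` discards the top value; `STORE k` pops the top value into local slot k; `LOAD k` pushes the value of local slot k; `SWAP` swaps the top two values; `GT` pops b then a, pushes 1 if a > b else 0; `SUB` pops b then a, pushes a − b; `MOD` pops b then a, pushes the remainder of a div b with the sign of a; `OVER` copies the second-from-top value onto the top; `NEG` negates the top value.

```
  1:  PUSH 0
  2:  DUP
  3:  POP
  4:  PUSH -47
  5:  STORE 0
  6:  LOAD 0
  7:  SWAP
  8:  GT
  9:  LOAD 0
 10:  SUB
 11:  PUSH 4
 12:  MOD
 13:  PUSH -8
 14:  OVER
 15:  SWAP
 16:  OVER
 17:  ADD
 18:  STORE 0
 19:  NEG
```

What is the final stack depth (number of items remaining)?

PUSH 0   : [0]
DUP      : [0, 0]
POP      : [0]
PUSH -47 : [0, -47]
STORE 0  : [0]
LOAD 0   : [0, -47]
SWAP     : [-47, 0]
GT       : [0]
LOAD 0   : [0, -47]
SUB      : [47]
PUSH 4   : [47, 4]
MOD      : [3]
PUSH -8  : [3, -8]
OVER     : [3, -8, 3]
SWAP     : [3, 3, -8]
OVER     : [3, 3, -8, 3]
ADD      : [3, 3, -5]
STORE 0  : [3, 3]
NEG      : [3, -3]

2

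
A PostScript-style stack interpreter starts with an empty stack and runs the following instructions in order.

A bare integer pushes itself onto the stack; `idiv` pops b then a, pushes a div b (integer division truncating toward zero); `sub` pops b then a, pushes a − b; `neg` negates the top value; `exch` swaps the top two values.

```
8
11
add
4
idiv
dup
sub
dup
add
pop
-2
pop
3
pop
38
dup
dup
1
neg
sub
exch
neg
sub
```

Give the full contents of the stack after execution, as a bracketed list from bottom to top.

[38, 77]

8     8
11    8 11
add   19
4     19 4
idiv  4
dup   4 4
sub   0
dup   0 0
add   0
pop   (empty)
-2    -2
pop   (empty)
3     3
pop   (empty)
38    38
dup   38 38
dup   38 38 38
1     38 38 38 1
neg   38 38 38 -1
sub   38 38 39
exch  38 39 38
neg   38 39 -38
sub   38 77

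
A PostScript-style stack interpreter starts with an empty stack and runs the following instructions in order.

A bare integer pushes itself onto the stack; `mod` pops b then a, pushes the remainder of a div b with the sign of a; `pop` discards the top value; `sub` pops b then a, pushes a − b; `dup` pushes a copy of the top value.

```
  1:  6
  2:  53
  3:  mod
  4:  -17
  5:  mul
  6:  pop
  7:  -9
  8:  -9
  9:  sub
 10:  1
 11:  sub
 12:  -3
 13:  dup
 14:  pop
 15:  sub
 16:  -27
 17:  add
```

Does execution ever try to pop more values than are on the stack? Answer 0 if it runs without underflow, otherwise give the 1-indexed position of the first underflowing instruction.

0

6   : [6]
53  : [6, 53]
mod : [6]
-17 : [6, -17]
mul : [-102]
pop : []
-9  : [-9]
-9  : [-9, -9]
sub : [0]
1   : [0, 1]
sub : [-1]
-3  : [-1, -3]
dup : [-1, -3, -3]
pop : [-1, -3]
sub : [2]
-27 : [2, -27]
add : [-25]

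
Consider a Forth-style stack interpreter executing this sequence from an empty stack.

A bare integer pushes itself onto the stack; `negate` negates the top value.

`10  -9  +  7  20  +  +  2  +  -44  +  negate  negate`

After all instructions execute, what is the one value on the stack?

-14

10     : 10
-9     : 10 -9
+      : 1
7      : 1 7
20     : 1 7 20
+      : 1 27
+      : 28
2      : 28 2
+      : 30
-44    : 30 -44
+      : -14
negate : 14
negate : -14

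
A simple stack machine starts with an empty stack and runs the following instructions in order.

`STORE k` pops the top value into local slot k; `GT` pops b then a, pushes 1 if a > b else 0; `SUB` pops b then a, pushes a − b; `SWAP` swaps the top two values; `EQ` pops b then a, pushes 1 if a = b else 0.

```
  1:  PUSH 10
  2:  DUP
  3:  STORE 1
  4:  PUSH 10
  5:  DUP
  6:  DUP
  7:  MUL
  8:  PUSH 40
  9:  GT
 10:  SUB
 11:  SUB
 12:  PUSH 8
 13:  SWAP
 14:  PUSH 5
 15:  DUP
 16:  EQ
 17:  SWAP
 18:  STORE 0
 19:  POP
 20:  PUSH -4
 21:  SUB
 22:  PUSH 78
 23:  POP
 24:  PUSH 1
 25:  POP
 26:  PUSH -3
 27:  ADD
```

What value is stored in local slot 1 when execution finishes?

PUSH 10 -> [10]
DUP     -> [10, 10]
STORE 1 -> [10]
PUSH 10 -> [10, 10]
DUP     -> [10, 10, 10]
DUP     -> [10, 10, 10, 10]
MUL     -> [10, 10, 100]
PUSH 40 -> [10, 10, 100, 40]
GT      -> [10, 10, 1]
SUB     -> [10, 9]
SUB     -> [1]
PUSH 8  -> [1, 8]
SWAP    -> [8, 1]
PUSH 5  -> [8, 1, 5]
DUP     -> [8, 1, 5, 5]
EQ      -> [8, 1, 1]
SWAP    -> [8, 1, 1]
STORE 0 -> [8, 1]
POP     -> [8]
PUSH -4 -> [8, -4]
SUB     -> [12]
PUSH 78 -> [12, 78]
POP     -> [12]
PUSH 1  -> [12, 1]
POP     -> [12]
PUSH -3 -> [12, -3]
ADD     -> [9]

10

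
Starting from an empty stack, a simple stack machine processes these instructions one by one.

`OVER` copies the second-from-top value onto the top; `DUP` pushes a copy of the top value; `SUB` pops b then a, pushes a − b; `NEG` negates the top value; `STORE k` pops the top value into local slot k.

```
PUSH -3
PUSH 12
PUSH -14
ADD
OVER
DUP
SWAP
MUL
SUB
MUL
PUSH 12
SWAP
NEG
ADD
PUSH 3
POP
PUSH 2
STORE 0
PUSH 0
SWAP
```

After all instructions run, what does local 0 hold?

2

PUSH -3  -> [-3]
PUSH 12  -> [-3, 12]
PUSH -14 -> [-3, 12, -14]
ADD      -> [-3, -2]
OVER     -> [-3, -2, -3]
DUP      -> [-3, -2, -3, -3]
SWAP     -> [-3, -2, -3, -3]
MUL      -> [-3, -2, 9]
SUB      -> [-3, -11]
MUL      -> [33]
PUSH 12  -> [33, 12]
SWAP     -> [12, 33]
NEG      -> [12, -33]
ADD      -> [-21]
PUSH 3   -> [-21, 3]
POP      -> [-21]
PUSH 2   -> [-21, 2]
STORE 0  -> [-21]
PUSH 0   -> [-21, 0]
SWAP     -> [0, -21]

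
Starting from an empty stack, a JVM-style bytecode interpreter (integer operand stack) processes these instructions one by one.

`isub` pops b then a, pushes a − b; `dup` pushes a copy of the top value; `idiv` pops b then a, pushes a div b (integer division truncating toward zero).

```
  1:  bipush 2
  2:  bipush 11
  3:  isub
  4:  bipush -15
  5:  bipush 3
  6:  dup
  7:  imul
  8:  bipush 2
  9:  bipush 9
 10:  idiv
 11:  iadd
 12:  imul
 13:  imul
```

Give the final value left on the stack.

1215

bipush 2    [2]
bipush 11   [2, 11]
isub        [-9]
bipush -15  [-9, -15]
bipush 3    [-9, -15, 3]
dup         [-9, -15, 3, 3]
imul        [-9, -15, 9]
bipush 2    [-9, -15, 9, 2]
bipush 9    [-9, -15, 9, 2, 9]
idiv        [-9, -15, 9, 0]
iadd        [-9, -15, 9]
imul        [-9, -135]
imul        [1215]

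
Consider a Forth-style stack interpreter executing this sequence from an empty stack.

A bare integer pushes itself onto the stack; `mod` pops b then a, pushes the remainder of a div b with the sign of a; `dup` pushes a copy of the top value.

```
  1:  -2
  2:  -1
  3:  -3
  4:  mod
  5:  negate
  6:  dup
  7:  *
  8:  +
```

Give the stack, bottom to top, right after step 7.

[-2, 1]

-2     → -2
-1     → -2 -1
-3     → -2 -1 -3
mod    → -2 -1
negate → -2 1
dup    → -2 1 1
*      → -2 1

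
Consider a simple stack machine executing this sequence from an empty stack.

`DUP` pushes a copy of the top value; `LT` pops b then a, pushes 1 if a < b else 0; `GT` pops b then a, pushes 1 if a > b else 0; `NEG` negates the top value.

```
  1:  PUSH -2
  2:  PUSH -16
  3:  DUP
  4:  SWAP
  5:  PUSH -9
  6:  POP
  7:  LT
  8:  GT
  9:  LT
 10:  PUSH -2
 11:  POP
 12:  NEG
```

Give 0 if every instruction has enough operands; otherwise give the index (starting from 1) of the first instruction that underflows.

9

PUSH -2  → -2
PUSH -16 → -2 -16
DUP      → -2 -16 -16
SWAP     → -2 -16 -16
PUSH -9  → -2 -16 -16 -9
POP      → -2 -16 -16
LT       → -2 0
GT       → 0
LT  — needs 2 operands, stack has 1 → underflow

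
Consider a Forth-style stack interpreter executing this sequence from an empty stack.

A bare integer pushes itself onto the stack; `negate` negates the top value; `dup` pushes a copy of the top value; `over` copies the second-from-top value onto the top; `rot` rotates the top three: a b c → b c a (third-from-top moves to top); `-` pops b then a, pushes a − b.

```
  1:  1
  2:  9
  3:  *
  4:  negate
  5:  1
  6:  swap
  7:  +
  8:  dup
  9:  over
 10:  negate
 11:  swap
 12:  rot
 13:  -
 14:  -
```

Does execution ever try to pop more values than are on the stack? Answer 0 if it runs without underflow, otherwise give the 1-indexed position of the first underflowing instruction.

0

1      : [1]
9      : [1, 9]
*      : [9]
negate : [-9]
1      : [-9, 1]
swap   : [1, -9]
+      : [-8]
dup    : [-8, -8]
over   : [-8, -8, -8]
negate : [-8, -8, 8]
swap   : [-8, 8, -8]
rot    : [8, -8, -8]
-      : [8, 0]
-      : [8]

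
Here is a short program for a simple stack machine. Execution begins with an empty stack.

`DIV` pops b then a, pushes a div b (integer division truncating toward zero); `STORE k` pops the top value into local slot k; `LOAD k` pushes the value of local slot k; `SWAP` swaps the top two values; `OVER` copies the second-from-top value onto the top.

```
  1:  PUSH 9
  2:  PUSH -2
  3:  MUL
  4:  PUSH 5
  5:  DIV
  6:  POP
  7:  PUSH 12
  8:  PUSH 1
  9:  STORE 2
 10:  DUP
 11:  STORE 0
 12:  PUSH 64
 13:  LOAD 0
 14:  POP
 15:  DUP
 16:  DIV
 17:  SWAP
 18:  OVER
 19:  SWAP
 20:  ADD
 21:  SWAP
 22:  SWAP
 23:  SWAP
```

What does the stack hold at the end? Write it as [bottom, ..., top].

PUSH 9  → [9]
PUSH -2 → [9, -2]
MUL     → [-18]
PUSH 5  → [-18, 5]
DIV     → [-3]
POP     → []
PUSH 12 → [12]
PUSH 1  → [12, 1]
STORE 2 → [12]
DUP     → [12, 12]
STORE 0 → [12]
PUSH 64 → [12, 64]
LOAD 0  → [12, 64, 12]
POP     → [12, 64]
DUP     → [12, 64, 64]
DIV     → [12, 1]
SWAP    → [1, 12]
OVER    → [1, 12, 1]
SWAP    → [1, 1, 12]
ADD     → [1, 13]
SWAP    → [13, 1]
SWAP    → [1, 13]
SWAP    → [13, 1]

[13, 1]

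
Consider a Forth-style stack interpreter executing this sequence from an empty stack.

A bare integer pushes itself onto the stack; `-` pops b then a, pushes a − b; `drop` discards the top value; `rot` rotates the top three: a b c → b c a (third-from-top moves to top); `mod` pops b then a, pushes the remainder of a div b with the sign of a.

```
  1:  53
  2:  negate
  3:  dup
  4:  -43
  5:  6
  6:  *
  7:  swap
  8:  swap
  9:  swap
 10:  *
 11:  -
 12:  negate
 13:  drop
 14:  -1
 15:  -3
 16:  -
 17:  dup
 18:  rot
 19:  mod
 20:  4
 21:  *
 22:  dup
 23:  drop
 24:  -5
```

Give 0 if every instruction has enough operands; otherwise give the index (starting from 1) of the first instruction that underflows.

18

53     -> [53]
negate -> [-53]
dup    -> [-53, -53]
-43    -> [-53, -53, -43]
6      -> [-53, -53, -43, 6]
*      -> [-53, -53, -258]
swap   -> [-53, -258, -53]
swap   -> [-53, -53, -258]
swap   -> [-53, -258, -53]
*      -> [-53, 13674]
-      -> [-13727]
negate -> [13727]
drop   -> []
-1     -> [-1]
-3     -> [-1, -3]
-      -> [2]
dup    -> [2, 2]
rot  — needs 3 operands, stack has 2 → underflow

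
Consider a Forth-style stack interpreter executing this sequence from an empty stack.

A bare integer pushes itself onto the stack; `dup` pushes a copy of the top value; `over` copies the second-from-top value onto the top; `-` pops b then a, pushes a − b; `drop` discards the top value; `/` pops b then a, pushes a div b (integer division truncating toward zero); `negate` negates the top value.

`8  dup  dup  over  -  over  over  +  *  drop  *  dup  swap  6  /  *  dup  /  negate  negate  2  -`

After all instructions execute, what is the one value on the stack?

-1

8      -> 8
dup    -> 8 8
dup    -> 8 8 8
over   -> 8 8 8 8
-      -> 8 8 0
over   -> 8 8 0 8
over   -> 8 8 0 8 0
+      -> 8 8 0 8
*      -> 8 8 0
drop   -> 8 8
*      -> 64
dup    -> 64 64
swap   -> 64 64
6      -> 64 64 6
/      -> 64 10
*      -> 640
dup    -> 640 640
/      -> 1
negate -> -1
negate -> 1
2      -> 1 2
-      -> -1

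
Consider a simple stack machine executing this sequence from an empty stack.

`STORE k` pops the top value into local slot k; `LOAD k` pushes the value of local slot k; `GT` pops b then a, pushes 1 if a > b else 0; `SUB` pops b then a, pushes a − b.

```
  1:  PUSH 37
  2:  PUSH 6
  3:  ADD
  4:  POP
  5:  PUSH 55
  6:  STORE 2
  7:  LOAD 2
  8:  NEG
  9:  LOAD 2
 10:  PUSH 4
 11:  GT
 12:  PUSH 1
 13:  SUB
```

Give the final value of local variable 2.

PUSH 37 -> 37
PUSH 6  -> 37 6
ADD     -> 43
POP     -> (empty)
PUSH 55 -> 55
STORE 2 -> (empty)
LOAD 2  -> 55
NEG     -> -55
LOAD 2  -> -55 55
PUSH 4  -> -55 55 4
GT      -> -55 1
PUSH 1  -> -55 1 1
SUB     -> -55 0

55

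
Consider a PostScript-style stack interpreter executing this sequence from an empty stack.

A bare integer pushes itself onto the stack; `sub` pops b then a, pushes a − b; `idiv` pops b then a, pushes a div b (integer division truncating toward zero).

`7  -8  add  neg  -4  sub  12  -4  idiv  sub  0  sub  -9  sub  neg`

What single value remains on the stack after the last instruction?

7    → 7
-8   → 7 -8
add  → -1
neg  → 1
-4   → 1 -4
sub  → 5
12   → 5 12
-4   → 5 12 -4
idiv → 5 -3
sub  → 8
0    → 8 0
sub  → 8
-9   → 8 -9
sub  → 17
neg  → -17

-17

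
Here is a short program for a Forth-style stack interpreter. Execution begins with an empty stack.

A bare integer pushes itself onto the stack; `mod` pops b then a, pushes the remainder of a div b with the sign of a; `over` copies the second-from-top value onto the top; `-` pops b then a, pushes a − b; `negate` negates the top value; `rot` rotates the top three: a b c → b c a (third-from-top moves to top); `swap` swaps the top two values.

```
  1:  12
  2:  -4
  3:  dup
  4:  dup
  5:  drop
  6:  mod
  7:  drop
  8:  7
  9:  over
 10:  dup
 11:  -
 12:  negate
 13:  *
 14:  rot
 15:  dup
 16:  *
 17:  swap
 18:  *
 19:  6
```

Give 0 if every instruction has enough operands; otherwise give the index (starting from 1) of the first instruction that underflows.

12     : 12
-4     : 12 -4
dup    : 12 -4 -4
dup    : 12 -4 -4 -4
drop   : 12 -4 -4
mod    : 12 0
drop   : 12
7      : 12 7
over   : 12 7 12
dup    : 12 7 12 12
-      : 12 7 0
negate : 12 7 0
*      : 12 0
rot  — needs 3 operands, stack has 2 → underflow

14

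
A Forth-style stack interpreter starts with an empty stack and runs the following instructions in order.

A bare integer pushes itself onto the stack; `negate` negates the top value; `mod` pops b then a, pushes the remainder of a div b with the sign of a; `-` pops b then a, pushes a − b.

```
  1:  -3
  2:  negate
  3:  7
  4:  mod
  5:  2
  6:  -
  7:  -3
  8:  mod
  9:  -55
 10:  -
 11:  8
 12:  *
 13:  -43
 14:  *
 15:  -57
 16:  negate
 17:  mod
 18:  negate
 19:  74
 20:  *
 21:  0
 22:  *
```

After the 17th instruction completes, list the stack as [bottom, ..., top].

-3     → -3
negate → 3
7      → 3 7
mod    → 3
2      → 3 2
-      → 1
-3     → 1 -3
mod    → 1
-55    → 1 -55
-      → 56
8      → 56 8
*      → 448
-43    → 448 -43
*      → -19264
-57    → -19264 -57
negate → -19264 57
mod    → -55

[-55]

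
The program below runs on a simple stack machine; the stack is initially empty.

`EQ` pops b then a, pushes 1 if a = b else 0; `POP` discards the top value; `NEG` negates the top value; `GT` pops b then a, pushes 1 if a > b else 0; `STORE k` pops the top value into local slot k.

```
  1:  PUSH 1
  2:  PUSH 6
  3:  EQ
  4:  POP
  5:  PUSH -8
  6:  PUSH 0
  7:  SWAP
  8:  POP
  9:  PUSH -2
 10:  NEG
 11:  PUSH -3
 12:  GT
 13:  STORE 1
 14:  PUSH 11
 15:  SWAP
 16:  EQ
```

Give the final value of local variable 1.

1

PUSH 1  -> 1
PUSH 6  -> 1 6
EQ      -> 0
POP     -> (empty)
PUSH -8 -> -8
PUSH 0  -> -8 0
SWAP    -> 0 -8
POP     -> 0
PUSH -2 -> 0 -2
NEG     -> 0 2
PUSH -3 -> 0 2 -3
GT      -> 0 1
STORE 1 -> 0
PUSH 11 -> 0 11
SWAP    -> 11 0
EQ      -> 0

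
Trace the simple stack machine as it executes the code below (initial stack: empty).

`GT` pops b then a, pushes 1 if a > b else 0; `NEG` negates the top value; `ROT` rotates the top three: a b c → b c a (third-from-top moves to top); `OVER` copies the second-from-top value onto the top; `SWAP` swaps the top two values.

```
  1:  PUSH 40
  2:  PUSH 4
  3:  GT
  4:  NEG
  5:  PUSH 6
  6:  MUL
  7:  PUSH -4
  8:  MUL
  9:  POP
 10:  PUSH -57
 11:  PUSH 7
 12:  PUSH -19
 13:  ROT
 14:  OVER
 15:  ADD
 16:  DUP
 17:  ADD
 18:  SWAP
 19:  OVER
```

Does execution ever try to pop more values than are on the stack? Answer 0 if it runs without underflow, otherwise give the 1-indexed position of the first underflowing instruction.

PUSH 40   40
PUSH 4    40 4
GT        1
NEG       -1
PUSH 6    -1 6
MUL       -6
PUSH -4   -6 -4
MUL       24
POP       (empty)
PUSH -57  -57
PUSH 7    -57 7
PUSH -19  -57 7 -19
ROT       7 -19 -57
OVER      7 -19 -57 -19
ADD       7 -19 -76
DUP       7 -19 -76 -76
ADD       7 -19 -152
SWAP      7 -152 -19
OVER      7 -152 -19 -152

0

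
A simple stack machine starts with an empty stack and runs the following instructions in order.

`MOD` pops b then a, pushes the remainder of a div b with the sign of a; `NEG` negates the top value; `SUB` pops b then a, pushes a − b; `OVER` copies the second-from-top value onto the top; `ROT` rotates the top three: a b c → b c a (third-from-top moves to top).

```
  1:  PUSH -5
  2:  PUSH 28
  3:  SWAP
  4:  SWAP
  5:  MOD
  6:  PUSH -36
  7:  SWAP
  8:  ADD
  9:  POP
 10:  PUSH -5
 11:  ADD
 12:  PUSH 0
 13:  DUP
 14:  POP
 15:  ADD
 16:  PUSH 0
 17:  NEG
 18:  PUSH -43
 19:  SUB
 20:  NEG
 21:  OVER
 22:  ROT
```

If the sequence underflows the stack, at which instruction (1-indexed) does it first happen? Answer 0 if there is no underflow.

11

PUSH -5  → -5
PUSH 28  → -5 28
SWAP     → 28 -5
SWAP     → -5 28
MOD      → -5
PUSH -36 → -5 -36
SWAP     → -36 -5
ADD      → -41
POP      → (empty)
PUSH -5  → -5
ADD  — needs 2 operands, stack has 1 → underflow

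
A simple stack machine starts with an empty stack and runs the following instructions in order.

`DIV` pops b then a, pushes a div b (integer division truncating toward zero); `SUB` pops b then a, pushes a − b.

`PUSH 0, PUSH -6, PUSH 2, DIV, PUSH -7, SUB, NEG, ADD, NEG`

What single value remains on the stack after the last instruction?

4

PUSH 0  → 0
PUSH -6 → 0 -6
PUSH 2  → 0 -6 2
DIV     → 0 -3
PUSH -7 → 0 -3 -7
SUB     → 0 4
NEG     → 0 -4
ADD     → -4
NEG     → 4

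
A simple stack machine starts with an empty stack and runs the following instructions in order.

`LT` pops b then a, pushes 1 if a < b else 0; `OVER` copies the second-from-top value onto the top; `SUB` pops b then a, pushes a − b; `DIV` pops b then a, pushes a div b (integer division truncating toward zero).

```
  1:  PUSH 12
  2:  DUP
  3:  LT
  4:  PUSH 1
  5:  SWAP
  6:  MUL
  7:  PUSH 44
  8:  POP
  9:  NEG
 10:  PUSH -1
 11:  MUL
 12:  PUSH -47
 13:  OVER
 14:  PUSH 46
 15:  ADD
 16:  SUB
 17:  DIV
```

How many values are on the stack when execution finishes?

1

PUSH 12  → 12
DUP      → 12 12
LT       → 0
PUSH 1   → 0 1
SWAP     → 1 0
MUL      → 0
PUSH 44  → 0 44
POP      → 0
NEG      → 0
PUSH -1  → 0 -1
MUL      → 0
PUSH -47 → 0 -47
OVER     → 0 -47 0
PUSH 46  → 0 -47 0 46
ADD      → 0 -47 46
SUB      → 0 -93
DIV      → 0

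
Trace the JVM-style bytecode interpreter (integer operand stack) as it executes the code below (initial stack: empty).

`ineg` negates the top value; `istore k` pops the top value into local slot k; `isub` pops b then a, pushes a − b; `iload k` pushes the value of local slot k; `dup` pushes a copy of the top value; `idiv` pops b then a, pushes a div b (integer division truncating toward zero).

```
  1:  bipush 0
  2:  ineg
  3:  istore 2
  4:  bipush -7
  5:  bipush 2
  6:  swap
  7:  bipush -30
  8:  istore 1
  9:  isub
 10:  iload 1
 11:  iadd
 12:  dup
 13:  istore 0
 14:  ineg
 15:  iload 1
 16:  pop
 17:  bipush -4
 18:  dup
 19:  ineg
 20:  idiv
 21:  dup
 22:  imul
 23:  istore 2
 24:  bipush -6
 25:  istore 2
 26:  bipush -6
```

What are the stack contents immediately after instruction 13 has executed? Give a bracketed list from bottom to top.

[-21]

bipush 0   → [0]
ineg       → [0]
istore 2   → []
bipush -7  → [-7]
bipush 2   → [-7, 2]
swap       → [2, -7]
bipush -30 → [2, -7, -30]
istore 1   → [2, -7]
isub       → [9]
iload 1    → [9, -30]
iadd       → [-21]
dup        → [-21, -21]
istore 0   → [-21]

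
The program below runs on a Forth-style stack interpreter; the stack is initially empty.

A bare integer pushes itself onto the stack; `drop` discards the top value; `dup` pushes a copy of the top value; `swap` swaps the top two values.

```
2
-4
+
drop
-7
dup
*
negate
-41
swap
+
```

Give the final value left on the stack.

-90

2      → [2]
-4     → [2, -4]
+      → [-2]
drop   → []
-7     → [-7]
dup    → [-7, -7]
*      → [49]
negate → [-49]
-41    → [-49, -41]
swap   → [-41, -49]
+      → [-90]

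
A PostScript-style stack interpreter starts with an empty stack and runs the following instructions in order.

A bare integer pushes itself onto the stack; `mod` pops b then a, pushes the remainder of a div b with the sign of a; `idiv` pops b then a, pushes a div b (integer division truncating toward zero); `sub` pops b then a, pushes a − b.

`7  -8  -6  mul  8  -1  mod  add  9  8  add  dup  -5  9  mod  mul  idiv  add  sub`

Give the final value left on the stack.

-41

7    -> [7]
-8   -> [7, -8]
-6   -> [7, -8, -6]
mul  -> [7, 48]
8    -> [7, 48, 8]
-1   -> [7, 48, 8, -1]
mod  -> [7, 48, 0]
add  -> [7, 48]
9    -> [7, 48, 9]
8    -> [7, 48, 9, 8]
add  -> [7, 48, 17]
dup  -> [7, 48, 17, 17]
-5   -> [7, 48, 17, 17, -5]
9    -> [7, 48, 17, 17, -5, 9]
mod  -> [7, 48, 17, 17, -5]
mul  -> [7, 48, 17, -85]
idiv -> [7, 48, 0]
add  -> [7, 48]
sub  -> [-41]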